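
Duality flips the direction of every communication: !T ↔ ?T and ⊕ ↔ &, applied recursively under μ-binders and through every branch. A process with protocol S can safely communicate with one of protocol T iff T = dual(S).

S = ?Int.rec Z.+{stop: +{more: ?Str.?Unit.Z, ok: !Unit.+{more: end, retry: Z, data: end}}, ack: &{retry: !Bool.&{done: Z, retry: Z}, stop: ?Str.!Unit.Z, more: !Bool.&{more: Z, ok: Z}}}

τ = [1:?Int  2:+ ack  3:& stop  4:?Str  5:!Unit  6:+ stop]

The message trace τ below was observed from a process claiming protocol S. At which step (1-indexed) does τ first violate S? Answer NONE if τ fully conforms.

step 1: ?Int  match  cont: rec Z.…
step 2: + ack  match  cont: &{retry: !Bool.&{done: rec Z.…, retry: rec Z.…}, stop: ?Str.!Unit.rec Z.…, more: !Bool.&{more: rec Z.…, ok: rec Z.…}}
step 3: & stop  match  cont: ?Str.!Unit.rec Z.…
step 4: ?Str  match  cont: !Unit.rec Z.…
step 5: !Unit  match  cont: rec Z.…
step 6: + stop  match  cont: +{more: ?Str.?Unit.rec Z.…, ok: !Unit.+{more: end, retry: rec Z.…, data: end}}
τ conforms to S (length 6)

NONE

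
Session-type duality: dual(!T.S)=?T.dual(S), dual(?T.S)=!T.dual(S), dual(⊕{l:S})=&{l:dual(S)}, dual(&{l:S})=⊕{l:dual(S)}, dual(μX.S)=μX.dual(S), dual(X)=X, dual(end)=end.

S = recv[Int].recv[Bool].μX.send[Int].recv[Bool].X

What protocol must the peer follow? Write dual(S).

send[Int].send[Bool].μX.recv[Int].send[Bool].X

recv[Int] ↦ send[Int]
  recv[Bool] ↦ send[Bool]
    μX ↦ μX  (rec unchanged)
      send[Int] ↦ recv[Int]
        recv[Bool] ↦ send[Bool]
          dual(X) = X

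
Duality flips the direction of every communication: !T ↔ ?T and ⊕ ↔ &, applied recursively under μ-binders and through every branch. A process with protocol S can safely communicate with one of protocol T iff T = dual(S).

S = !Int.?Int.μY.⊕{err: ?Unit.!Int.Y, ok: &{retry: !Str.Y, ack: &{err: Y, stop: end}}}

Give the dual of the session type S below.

?Int.!Int.μY.&{err: !Unit.?Int.Y, ok: ⊕{retry: ?Str.Y, ack: ⊕{err: Y, stop: end}}}

!Int → ?Int
  ?Int → !Int
    μY → μY  (μ self-dual)
      ⊕{err,ok} → &{err,ok}  (internal→external)
        [err]
          ?Unit → !Unit
            !Int → ?Int
              Y self-dual
        [ok]
          &{retry,ack} → ⊕{retry,ack}  (&→⊕)
            [retry]
              !Str → ?Str
                Y self-dual
            [ack]
              &{err,stop} → ⊕{err,stop}  (&→⊕)
                [err]
                  Y self-dual
                [stop]
                  end self-dual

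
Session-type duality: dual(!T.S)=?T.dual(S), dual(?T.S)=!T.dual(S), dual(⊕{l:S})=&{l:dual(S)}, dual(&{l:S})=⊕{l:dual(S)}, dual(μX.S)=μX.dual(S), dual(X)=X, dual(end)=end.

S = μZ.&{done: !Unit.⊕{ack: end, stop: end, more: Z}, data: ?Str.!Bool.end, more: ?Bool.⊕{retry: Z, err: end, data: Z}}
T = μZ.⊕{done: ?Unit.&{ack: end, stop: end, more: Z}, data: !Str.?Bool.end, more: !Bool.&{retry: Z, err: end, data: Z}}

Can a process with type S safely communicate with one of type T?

μZ ‖ μZ  ✓ (rec unchanged)
  &{done,data,more} ‖ ⊕{done,data,more}  ✓ same labels
    case done:
      !Unit ‖ ?Unit  ✓
        ⊕{ack,stop,more} ‖ &{ack,stop,more}  ✓ same labels
          case ack:
            end ‖ end  ✓
          case stop:
            end ‖ end  ✓
          case more:
            Z ‖ Z  ✓
    case data:
      ?Str ‖ !Str  ✓
        !Bool ‖ ?Bool  ✓
          end ‖ end  ✓
    case more:
      ?Bool ‖ !Bool  ✓
        ⊕{retry,err,data} ‖ &{retry,err,data}  ✓ same labels
          case retry:
            Z ‖ Z  ✓
          case err:
            end ‖ end  ✓
          case data:
            Z ‖ Z  ✓

YES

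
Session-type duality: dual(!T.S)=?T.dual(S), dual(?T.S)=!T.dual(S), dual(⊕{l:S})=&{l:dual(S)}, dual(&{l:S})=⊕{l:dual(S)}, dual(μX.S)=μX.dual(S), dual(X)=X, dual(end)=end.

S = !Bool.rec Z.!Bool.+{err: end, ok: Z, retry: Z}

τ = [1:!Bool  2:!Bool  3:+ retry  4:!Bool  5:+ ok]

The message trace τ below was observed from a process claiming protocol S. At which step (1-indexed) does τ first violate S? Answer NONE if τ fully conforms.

step 1: !Bool  ✓  now at rec Z.…
step 2: !Bool  ✓  now at +{err: end, ok: rec Z.…, retry: rec Z.…}
step 3: + retry  ✓  now at rec Z.…
step 4: !Bool  ✓  now at +{err: end, ok: rec Z.…, retry: rec Z.…}
step 5: + ok  ✓  now at rec Z.…
τ conforms to S (length 5)

NONE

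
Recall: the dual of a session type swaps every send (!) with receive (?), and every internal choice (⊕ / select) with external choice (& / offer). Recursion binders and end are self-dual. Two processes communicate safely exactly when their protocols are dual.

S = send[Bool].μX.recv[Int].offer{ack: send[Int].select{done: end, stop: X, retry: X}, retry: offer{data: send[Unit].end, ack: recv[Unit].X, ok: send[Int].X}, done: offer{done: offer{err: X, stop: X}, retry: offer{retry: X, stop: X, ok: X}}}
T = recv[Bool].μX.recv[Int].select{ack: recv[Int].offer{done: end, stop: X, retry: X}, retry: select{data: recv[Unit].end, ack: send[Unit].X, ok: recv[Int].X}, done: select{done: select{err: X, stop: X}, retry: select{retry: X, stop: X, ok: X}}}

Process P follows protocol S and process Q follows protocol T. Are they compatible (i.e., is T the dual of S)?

send[Bool] ‖ recv[Bool]  ok
  μX ‖ μX  ok (μ self-dual)
    recv[Int] ‖ recv[Int]  ✗ same direction on both sides — not dual

NO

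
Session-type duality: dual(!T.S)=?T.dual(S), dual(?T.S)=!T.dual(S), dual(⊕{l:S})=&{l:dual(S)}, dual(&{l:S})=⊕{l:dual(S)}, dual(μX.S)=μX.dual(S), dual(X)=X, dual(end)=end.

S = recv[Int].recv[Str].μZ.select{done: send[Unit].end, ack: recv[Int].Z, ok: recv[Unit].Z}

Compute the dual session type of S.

send[Int].send[Str].μZ.offer{done: recv[Unit].end, ack: send[Int].Z, ok: send[Unit].Z}

recv[Int] ↦ send[Int]
  recv[Str] ↦ send[Str]
    μZ ↦ μZ  (rec unchanged)
      select{done,ack,ok} ↦ offer{done,ack,ok}  (internal→external)
        [done]
          send[Unit] ↦ recv[Unit]
            dual(end) = end
        [ack]
          recv[Int] ↦ send[Int]
            dual(Z) = Z
        [ok]
          recv[Unit] ↦ send[Unit]
            dual(Z) = Z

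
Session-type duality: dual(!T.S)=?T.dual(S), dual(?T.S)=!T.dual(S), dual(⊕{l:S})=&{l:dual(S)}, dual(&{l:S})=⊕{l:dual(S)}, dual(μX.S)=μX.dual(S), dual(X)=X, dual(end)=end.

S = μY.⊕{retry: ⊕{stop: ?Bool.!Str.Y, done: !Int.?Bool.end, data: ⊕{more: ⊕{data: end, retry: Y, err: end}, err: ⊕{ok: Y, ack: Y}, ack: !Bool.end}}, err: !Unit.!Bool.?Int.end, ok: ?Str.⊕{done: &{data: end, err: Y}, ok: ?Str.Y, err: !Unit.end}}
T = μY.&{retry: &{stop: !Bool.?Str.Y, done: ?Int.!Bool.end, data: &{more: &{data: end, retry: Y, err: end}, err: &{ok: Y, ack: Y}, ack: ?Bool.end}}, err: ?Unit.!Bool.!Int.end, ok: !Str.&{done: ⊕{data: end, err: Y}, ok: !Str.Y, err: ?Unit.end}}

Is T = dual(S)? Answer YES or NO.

NO

μY ‖ μY  match (μ self-dual)
  ⊕{retry,err,ok} ‖ &{retry,err,ok}  match labels match
    case retry:
      ⊕{stop,done,data} ‖ &{stop,done,data}  match labels match
        case stop:
          ?Bool ‖ !Bool  match
            !Str ‖ ?Str  match
              Y ‖ Y  match
        case done:
          !Int ‖ ?Int  match
            ?Bool ‖ !Bool  match
              end ‖ end  match
        case data:
          ⊕{more,err,ack} ‖ &{more,err,ack}  match labels match
            case more:
              ⊕{data,retry,err} ‖ &{data,retry,err}  match labels match
                case data:
                  end ‖ end  match
                case retry:
                  Y ‖ Y  match
                case err:
                  end ‖ end  match
            case err:
              ⊕{ok,ack} ‖ &{ok,ack}  match labels match
                case ok:
                  Y ‖ Y  match
                case ack:
                  Y ‖ Y  match
            case ack:
              !Bool ‖ ?Bool  match
                end ‖ end  match
    case err:
      !Unit ‖ ?Unit  match
        !Bool ‖ !Bool  ✗ same direction on both sides — not dual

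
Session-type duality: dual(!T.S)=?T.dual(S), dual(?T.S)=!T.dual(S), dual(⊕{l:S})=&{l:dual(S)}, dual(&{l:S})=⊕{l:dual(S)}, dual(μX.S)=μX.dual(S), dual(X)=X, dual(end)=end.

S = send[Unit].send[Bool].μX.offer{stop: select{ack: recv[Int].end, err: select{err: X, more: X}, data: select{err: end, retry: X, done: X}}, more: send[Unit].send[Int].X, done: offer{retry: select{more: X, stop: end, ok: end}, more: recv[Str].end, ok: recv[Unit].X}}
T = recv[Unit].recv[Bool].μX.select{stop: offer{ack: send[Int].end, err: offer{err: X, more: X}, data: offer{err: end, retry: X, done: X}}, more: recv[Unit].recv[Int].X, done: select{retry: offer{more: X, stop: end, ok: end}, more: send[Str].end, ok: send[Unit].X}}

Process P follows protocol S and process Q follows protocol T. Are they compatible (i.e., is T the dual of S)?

send[Unit] vs recv[Unit]  ok
  send[Bool] vs recv[Bool]  ok
    μX vs μX  ok (rec unchanged)
      offer{stop,more,done} vs select{stop,more,done}  ok labels match
        [stop]
          select{ack,err,data} vs offer{ack,err,data}  ok labels match
            [ack]
              recv[Int] vs send[Int]  ok
                end vs end  ok
            [err]
              select{err,more} vs offer{err,more}  ok labels match
                [err]
                  X vs X  ok
                [more]
                  X vs X  ok
            [data]
              select{err,retry,done} vs offer{err,retry,done}  ok labels match
                [err]
                  end vs end  ok
                [retry]
                  X vs X  ok
                [done]
                  X vs X  ok
        [more]
          send[Unit] vs recv[Unit]  ok
            send[Int] vs recv[Int]  ok
              X vs X  ok
        [done]
          offer{retry,more,ok} vs select{retry,more,ok}  ok labels match
            [retry]
              select{more,stop,ok} vs offer{more,stop,ok}  ok labels match
                [more]
                  X vs X  ok
                [stop]
                  end vs end  ok
                [ok]
                  end vs end  ok
            [more]
              recv[Str] vs send[Str]  ok
                end vs end  ok
            [ok]
              recv[Unit] vs send[Unit]  ok
                X vs X  ok

YES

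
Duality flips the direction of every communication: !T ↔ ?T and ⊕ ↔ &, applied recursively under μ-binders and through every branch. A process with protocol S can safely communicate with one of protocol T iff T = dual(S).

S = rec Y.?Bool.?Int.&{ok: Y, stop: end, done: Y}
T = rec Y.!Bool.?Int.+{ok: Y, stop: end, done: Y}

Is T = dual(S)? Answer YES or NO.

rec Y ‖ rec Y  match (μ self-dual)
  ?Bool ‖ !Bool  match
    ?Int ‖ ?Int  ✗ same direction on both sides — not dual

NO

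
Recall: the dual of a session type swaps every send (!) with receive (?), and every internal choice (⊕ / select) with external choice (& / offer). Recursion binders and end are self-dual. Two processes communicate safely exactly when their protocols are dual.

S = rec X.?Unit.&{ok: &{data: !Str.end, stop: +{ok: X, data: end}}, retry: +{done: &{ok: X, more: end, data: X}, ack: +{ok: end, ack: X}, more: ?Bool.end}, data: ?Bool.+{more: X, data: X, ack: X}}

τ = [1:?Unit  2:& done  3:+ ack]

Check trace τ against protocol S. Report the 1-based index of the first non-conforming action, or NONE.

2

[1] ?Unit  match  residual = &{ok: &{data: !Str.end, stop: +{ok: rec X.…, data: end}}, retry: +{done: &{ok: rec X.…, more: end, data: rec X.…}, ack: +{ok: end, ack: rec X.…}, more: ?Bool.end}, data: ?Bool.+{more: rec X.…, data: rec X.…, ack: rec X.…}}
[2] got & done, protocol expects & ok or & retry or & data  ✗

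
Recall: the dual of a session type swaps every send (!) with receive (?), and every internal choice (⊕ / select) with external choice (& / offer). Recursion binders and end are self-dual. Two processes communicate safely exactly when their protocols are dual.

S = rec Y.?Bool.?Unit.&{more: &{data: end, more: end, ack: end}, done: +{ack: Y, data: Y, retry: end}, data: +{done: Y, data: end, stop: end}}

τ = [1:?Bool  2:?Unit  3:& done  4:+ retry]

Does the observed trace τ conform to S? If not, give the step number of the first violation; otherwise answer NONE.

step 1: ?Bool  ok  now at ?Unit.&{more: &{data: end, more: end, ack: end}, done: +{ack: rec Y.…, data: rec Y.…, retry: end}, data: +{done: rec Y.…, data: end, stop: end}}
step 2: ?Unit  ok  now at &{more: &{data: end, more: end, ack: end}, done: +{ack: rec Y.…, data: rec Y.…, retry: end}, data: +{done: rec Y.…, data: end, stop: end}}
step 3: & done  ok  now at +{ack: rec Y.…, data: rec Y.…, retry: end}
step 4: + retry  ok  now at end
τ conforms to S (length 4)

NONE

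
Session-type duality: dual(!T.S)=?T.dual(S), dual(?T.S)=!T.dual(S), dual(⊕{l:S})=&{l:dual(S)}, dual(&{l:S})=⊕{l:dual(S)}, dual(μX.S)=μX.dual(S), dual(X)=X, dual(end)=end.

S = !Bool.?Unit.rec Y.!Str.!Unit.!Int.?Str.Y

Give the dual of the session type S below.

?Bool.!Unit.rec Y.?Str.?Unit.?Int.!Str.Y

!Bool = ?Bool
  ?Unit = !Unit
    rec Y = rec Y  (binder kept)
      !Str = ?Str
        !Unit = ?Unit
          !Int = ?Int
            ?Str = !Str
              Y ↦ Y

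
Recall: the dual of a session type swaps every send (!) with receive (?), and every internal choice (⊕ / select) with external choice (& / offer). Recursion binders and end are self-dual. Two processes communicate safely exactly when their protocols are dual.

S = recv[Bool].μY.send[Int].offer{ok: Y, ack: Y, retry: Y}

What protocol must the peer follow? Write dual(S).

send[Bool].μY.recv[Int].select{ok: Y, ack: Y, retry: Y}

recv[Bool] = send[Bool]
  μY = μY  (binder kept)
    send[Int] = recv[Int]
      offer{ok,ack,retry} = select{ok,ack,retry}  (offer→select)
        [ok]
          Y self-dual
        [ack]
          Y self-dual
        [retry]
          Y self-dual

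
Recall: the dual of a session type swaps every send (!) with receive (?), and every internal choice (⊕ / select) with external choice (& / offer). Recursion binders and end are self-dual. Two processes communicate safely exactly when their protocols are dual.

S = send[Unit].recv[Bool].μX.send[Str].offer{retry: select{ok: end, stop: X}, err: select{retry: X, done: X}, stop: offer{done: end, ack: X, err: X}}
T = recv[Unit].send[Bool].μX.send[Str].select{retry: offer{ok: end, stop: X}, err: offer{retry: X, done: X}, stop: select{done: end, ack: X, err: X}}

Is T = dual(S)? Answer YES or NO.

NO

send[Unit] | recv[Unit]  ✓
  recv[Bool] | send[Bool]  ✓
    μX | μX  ✓ (μ self-dual)
      send[Str] | send[Str]  ✗ same direction on both sides — not dual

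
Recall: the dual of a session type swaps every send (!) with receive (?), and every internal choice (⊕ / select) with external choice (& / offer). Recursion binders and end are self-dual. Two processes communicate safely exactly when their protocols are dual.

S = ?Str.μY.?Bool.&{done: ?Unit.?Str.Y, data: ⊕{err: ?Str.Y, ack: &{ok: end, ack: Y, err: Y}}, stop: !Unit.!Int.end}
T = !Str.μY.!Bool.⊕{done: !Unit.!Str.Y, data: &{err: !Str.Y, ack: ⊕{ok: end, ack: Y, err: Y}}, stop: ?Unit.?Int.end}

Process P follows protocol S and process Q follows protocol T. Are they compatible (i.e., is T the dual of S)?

?Str vs !Str  ✓
  μY vs μY  ✓ (μ self-dual)
    ?Bool vs !Bool  ✓
      &{done,data,stop} vs ⊕{done,data,stop}  ✓ label sets agree
        [done]
          ?Unit vs !Unit  ✓
            ?Str vs !Str  ✓
              Y vs Y  ✓
        [data]
          ⊕{err,ack} vs &{err,ack}  ✓ label sets agree
            [err]
              ?Str vs !Str  ✓
                Y vs Y  ✓
            [ack]
              &{ok,ack,err} vs ⊕{ok,ack,err}  ✓ label sets agree
                [ok]
                  end vs end  ✓
                [ack]
                  Y vs Y  ✓
                [err]
                  Y vs Y  ✓
        [stop]
          !Unit vs ?Unit  ✓
            !Int vs ?Int  ✓
              end vs end  ✓

YES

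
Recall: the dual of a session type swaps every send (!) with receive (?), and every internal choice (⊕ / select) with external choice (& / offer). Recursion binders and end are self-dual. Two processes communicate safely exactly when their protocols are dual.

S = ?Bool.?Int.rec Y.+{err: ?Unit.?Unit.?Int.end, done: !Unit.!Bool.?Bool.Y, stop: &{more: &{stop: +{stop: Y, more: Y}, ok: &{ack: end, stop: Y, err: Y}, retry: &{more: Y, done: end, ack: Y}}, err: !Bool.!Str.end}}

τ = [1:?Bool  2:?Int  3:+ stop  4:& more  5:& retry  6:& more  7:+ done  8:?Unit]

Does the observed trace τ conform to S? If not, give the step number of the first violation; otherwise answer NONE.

step 1: ?Bool  match  now at ?Int.rec Y.…
step 2: ?Int  match  now at rec Y.…
step 3: + stop  match  now at &{more: &{stop: +{stop: rec Y.…, more: rec Y.…}, ok: &{ack: end, stop: rec Y.…, err: rec Y.…}, retry: &{more: rec Y.…, done: end, ack: rec Y.…}}, err: !Bool.!Str.end}
step 4: & more  match  now at &{stop: +{stop: rec Y.…, more: rec Y.…}, ok: &{ack: end, stop: rec Y.…, err: rec Y.…}, retry: &{more: rec Y.…, done: end, ack: rec Y.…}}
step 5: & retry  match  now at &{more: rec Y.…, done: end, ack: rec Y.…}
step 6: & more  match  now at rec Y.…
step 7: + done  match  now at !Unit.!Bool.?Bool.rec Y.…
step 8: got ?Unit, protocol expects !Unit  ✗

8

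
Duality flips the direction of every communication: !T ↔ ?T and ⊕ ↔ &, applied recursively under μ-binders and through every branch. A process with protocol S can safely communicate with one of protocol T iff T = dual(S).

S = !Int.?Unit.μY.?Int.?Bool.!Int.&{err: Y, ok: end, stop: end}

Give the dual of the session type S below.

!Int ↦ ?Int
  ?Unit ↦ !Unit
    μY ↦ μY  (μ self-dual)
      ?Int ↦ !Int
        ?Bool ↦ !Bool
          !Int ↦ ?Int
            &{err,ok,stop} ↦ ⊕{err,ok,stop}  (&→⊕)
              • err:
                dual(Y) = Y
              • ok:
                dual(end) = end
              • stop:
                dual(end) = end

?Int.!Unit.μY.!Int.!Bool.?Int.⊕{err: Y, ok: end, stop: end}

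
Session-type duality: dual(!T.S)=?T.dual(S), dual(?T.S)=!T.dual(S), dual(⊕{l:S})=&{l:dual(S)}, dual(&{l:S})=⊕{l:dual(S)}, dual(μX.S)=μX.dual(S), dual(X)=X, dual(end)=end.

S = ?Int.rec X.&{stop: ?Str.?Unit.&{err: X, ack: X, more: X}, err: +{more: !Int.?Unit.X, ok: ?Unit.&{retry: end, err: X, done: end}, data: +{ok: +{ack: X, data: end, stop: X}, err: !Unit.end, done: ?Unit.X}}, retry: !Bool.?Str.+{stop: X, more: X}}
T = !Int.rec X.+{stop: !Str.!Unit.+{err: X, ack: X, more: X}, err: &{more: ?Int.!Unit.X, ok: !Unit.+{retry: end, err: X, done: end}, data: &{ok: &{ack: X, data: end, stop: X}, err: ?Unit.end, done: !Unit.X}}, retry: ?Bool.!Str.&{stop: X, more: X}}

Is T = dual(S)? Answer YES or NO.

?Int vs !Int  ok
  rec X vs rec X  ok (binder kept)
    &{stop,err,retry} vs +{stop,err,retry}  ok same labels
      [stop]
        ?Str vs !Str  ok
          ?Unit vs !Unit  ok
            &{err,ack,more} vs +{err,ack,more}  ok same labels
              [err]
                X vs X  ok
              [ack]
                X vs X  ok
              [more]
                X vs X  ok
      [err]
        +{more,ok,data} vs &{more,ok,data}  ok same labels
          [more]
            !Int vs ?Int  ok
              ?Unit vs !Unit  ok
                X vs X  ok
          [ok]
            ?Unit vs !Unit  ok
              &{retry,err,done} vs +{retry,err,done}  ok same labels
                [retry]
                  end vs end  ok
                [err]
                  X vs X  ok
                [done]
                  end vs end  ok
          [data]
            +{ok,err,done} vs &{ok,err,done}  ok same labels
              [ok]
                +{ack,data,stop} vs &{ack,data,stop}  ok same labels
                  [ack]
                    X vs X  ok
                  [data]
                    end vs end  ok
                  [stop]
                    X vs X  ok
              [err]
                !Unit vs ?Unit  ok
                  end vs end  ok
              [done]
                ?Unit vs !Unit  ok
                  X vs X  ok
      [retry]
        !Bool vs ?Bool  ok
          ?Str vs !Str  ok
            +{stop,more} vs &{stop,more}  ok same labels
              [stop]
                X vs X  ok
              [more]
                X vs X  ok

YES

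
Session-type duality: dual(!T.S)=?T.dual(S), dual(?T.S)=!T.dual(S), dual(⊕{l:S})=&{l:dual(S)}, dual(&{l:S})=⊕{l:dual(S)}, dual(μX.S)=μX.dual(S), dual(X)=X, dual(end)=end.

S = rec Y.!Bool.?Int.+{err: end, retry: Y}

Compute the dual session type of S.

rec Y ↦ rec Y  (rec unchanged)
  !Bool ↦ ?Bool
    ?Int ↦ !Int
      +{err,retry} ↦ &{err,retry}  (⊕→&)
        • err:
          end self-dual
        • retry:
          Y self-dual

rec Y.?Bool.!Int.&{err: end, retry: Y}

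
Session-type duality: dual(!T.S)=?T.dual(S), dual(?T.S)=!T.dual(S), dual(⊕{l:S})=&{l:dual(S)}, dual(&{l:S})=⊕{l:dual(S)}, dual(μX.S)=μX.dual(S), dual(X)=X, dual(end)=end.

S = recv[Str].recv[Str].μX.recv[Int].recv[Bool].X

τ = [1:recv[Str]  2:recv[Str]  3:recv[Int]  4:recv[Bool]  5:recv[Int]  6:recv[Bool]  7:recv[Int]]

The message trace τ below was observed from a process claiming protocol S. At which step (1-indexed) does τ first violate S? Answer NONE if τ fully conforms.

NONE

@1 recv[Str]  match  state: recv[Str].μX.…
@2 recv[Str]  match  state: μX.…
@3 recv[Int]  match  state: recv[Bool].μX.…
@4 recv[Bool]  match  state: μX.…
@5 recv[Int]  match  state: recv[Bool].μX.…
@6 recv[Bool]  match  state: μX.…
@7 recv[Int]  match  state: recv[Bool].μX.…
τ conforms to S (length 7)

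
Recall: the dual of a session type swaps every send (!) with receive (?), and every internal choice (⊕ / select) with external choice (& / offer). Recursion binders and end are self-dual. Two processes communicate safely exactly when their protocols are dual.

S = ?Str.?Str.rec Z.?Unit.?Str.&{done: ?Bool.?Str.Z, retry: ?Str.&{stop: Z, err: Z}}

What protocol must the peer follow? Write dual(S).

!Str.!Str.rec Z.!Unit.!Str.+{done: !Bool.!Str.Z, retry: !Str.+{stop: Z, err: Z}}

?Str ↦ !Str
  ?Str ↦ !Str
    rec Z ↦ rec Z  (μ self-dual)
      ?Unit ↦ !Unit
        ?Str ↦ !Str
          &{done,retry} ↦ +{done,retry}  (&→⊕)
            [done]
              ?Bool ↦ !Bool
                ?Str ↦ !Str
                  Z ↦ Z
            [retry]
              ?Str ↦ !Str
                &{stop,err} ↦ +{stop,err}  (&→⊕)
                  [stop]
                    Z ↦ Z
                  [err]
                    Z ↦ Z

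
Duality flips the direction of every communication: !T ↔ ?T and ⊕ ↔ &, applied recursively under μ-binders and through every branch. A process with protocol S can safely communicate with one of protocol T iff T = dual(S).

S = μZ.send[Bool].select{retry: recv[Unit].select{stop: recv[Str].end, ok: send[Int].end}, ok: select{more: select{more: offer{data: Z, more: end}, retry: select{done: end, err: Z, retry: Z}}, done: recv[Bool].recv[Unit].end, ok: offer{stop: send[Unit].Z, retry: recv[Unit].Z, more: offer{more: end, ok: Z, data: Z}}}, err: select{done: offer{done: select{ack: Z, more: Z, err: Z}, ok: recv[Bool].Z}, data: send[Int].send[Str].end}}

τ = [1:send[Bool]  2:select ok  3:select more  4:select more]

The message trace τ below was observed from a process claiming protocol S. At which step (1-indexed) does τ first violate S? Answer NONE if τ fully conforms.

step 1: send[Bool]  match  cont: select{retry: recv[Unit].select{stop: recv[Str].end, ok: send[Int].end}, ok: select{more: select{more: offer{data: μZ.…, more: end}, retry: select{done: end, err: μZ.…, retry: μZ.…}}, done: recv[Bool].recv[Unit].end, ok: offer{stop: send[Unit].μZ.…, retry: recv[Unit].μZ.…, more: offer{more: end, ok: μZ.…, data: μZ.…}}}, err: select{done: offer{done: select{ack: μZ.…, more: μZ.…, err: μZ.…}, ok: recv[Bool].μZ.…}, data: send[Int].send[Str].end}}
step 2: select ok  match  cont: select{more: select{more: offer{data: μZ.…, more: end}, retry: select{done: end, err: μZ.…, retry: μZ.…}}, done: recv[Bool].recv[Unit].end, ok: offer{stop: send[Unit].μZ.…, retry: recv[Unit].μZ.…, more: offer{more: end, ok: μZ.…, data: μZ.…}}}
step 3: select more  match  cont: select{more: offer{data: μZ.…, more: end}, retry: select{done: end, err: μZ.…, retry: μZ.…}}
step 4: select more  match  cont: offer{data: μZ.…, more: end}
τ conforms to S (length 4)

NONE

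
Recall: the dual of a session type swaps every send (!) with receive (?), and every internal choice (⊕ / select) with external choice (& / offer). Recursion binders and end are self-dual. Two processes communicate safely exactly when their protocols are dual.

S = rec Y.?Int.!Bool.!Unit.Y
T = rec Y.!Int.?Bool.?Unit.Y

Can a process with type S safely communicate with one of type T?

rec Y | rec Y  ✓ (μ self-dual)
  ?Int | !Int  ✓
    !Bool | ?Bool  ✓
      !Unit | ?Unit  ✓
        Y | Y  ✓

YES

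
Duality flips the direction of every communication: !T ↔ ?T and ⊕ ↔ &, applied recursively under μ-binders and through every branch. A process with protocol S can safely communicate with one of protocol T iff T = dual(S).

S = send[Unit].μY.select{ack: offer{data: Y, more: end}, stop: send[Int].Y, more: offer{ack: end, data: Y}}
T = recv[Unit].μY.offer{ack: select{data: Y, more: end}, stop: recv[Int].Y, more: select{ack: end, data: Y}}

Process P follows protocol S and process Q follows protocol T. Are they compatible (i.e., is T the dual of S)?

send[Unit] ‖ recv[Unit]  match
  μY ‖ μY  match (binder kept)
    select{ack,stop,more} ‖ offer{ack,stop,more}  match label sets agree
      • ack:
        offer{data,more} ‖ select{data,more}  match label sets agree
          • data:
            Y ‖ Y  match
          • more:
            end ‖ end  match
      • stop:
        send[Int] ‖ recv[Int]  match
          Y ‖ Y  match
      • more:
        offer{ack,data} ‖ select{ack,data}  match label sets agree
          • ack:
            end ‖ end  match
          • data:
            Y ‖ Y  match

YES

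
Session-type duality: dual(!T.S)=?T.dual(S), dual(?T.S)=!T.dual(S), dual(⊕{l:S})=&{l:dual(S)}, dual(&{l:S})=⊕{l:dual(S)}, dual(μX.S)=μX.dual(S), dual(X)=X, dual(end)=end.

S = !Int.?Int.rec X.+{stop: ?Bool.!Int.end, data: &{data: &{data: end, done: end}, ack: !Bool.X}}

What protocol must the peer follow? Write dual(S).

!Int ↦ ?Int
  ?Int ↦ !Int
    rec X ↦ rec X  (μ self-dual)
      +{stop,data} ↦ &{stop,data}  (⊕→&)
        case stop:
          ?Bool ↦ !Bool
            !Int ↦ ?Int
              end self-dual
        case data:
          &{data,ack} ↦ +{data,ack}  (offer→select)
            case data:
              &{data,done} ↦ +{data,done}  (offer→select)
                case data:
                  end self-dual
                case done:
                  end self-dual
            case ack:
              !Bool ↦ ?Bool
                X self-dual

?Int.!Int.rec X.&{stop: !Bool.?Int.end, data: +{data: +{data: end, done: end}, ack: ?Bool.X}}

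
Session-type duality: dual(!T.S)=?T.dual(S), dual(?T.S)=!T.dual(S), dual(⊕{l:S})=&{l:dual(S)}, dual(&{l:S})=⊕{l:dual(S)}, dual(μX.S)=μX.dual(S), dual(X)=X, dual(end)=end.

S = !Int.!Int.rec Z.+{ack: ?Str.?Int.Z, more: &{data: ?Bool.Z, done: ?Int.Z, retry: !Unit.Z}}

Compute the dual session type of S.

?Int.?Int.rec Z.&{ack: !Str.!Int.Z, more: +{data: !Bool.Z, done: !Int.Z, retry: ?Unit.Z}}

!Int ↦ ?Int
  !Int ↦ ?Int
    rec Z ↦ rec Z  (rec unchanged)
      +{ack,more} ↦ &{ack,more}  (select→offer)
        • ack:
          ?Str ↦ !Str
            ?Int ↦ !Int
              Z self-dual
        • more:
          &{data,done,retry} ↦ +{data,done,retry}  (external→internal)
            • data:
              ?Bool ↦ !Bool
                Z self-dual
            • done:
              ?Int ↦ !Int
                Z self-dual
            • retry:
              !Unit ↦ ?Unit
                Z self-dual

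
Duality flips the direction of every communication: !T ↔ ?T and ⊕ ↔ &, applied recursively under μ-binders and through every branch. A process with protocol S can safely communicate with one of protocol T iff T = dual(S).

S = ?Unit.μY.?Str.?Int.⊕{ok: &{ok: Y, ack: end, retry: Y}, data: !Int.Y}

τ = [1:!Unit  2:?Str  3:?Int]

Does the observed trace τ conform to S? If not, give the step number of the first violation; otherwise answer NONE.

1

step 1: got !Unit, protocol expects ?Unit  ✗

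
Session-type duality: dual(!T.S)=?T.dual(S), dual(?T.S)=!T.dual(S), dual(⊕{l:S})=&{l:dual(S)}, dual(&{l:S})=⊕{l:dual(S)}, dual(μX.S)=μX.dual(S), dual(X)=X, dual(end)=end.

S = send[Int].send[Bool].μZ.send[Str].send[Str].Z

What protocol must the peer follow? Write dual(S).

recv[Int].recv[Bool].μZ.recv[Str].recv[Str].Z

send[Int] → recv[Int]
  send[Bool] → recv[Bool]
    μZ → μZ  (μ self-dual)
      send[Str] → recv[Str]
        send[Str] → recv[Str]
          Z self-dual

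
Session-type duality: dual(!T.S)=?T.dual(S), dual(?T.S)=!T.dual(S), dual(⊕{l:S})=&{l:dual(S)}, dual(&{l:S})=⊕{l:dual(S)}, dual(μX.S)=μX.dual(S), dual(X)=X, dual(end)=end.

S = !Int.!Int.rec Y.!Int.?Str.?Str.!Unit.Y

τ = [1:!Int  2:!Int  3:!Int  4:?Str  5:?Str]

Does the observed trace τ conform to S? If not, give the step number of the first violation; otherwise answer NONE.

NONE

step 1: !Int  match  state: !Int.rec Y.…
step 2: !Int  match  state: rec Y.…
step 3: !Int  match  state: ?Str.?Str.!Unit.rec Y.…
step 4: ?Str  match  state: ?Str.!Unit.rec Y.…
step 5: ?Str  match  state: !Unit.rec Y.…
all 5 steps conform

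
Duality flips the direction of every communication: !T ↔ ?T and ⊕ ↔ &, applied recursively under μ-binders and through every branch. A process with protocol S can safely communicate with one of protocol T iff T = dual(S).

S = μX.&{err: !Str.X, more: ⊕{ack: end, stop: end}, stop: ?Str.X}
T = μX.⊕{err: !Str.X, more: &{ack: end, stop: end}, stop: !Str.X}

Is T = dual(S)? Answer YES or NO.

NO

μX vs μX  ✓ (binder kept)
  &{err,more,stop} vs ⊕{err,more,stop}  ✓ labels match
    • err:
      !Str vs !Str  ✗ same direction on both sides — not dual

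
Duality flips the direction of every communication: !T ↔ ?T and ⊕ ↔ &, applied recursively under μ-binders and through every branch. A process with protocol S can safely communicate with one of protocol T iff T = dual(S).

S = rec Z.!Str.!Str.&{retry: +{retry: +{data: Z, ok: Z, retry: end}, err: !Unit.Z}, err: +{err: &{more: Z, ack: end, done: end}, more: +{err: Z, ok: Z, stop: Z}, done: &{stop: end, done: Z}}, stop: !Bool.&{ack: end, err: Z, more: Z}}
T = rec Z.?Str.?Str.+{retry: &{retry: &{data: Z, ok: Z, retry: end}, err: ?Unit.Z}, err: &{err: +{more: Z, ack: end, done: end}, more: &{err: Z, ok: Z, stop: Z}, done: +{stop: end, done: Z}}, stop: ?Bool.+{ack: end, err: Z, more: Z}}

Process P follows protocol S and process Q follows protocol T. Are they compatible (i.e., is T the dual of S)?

YES

rec Z ‖ rec Z  ok (binder kept)
  !Str ‖ ?Str  ok
    !Str ‖ ?Str  ok
      &{retry,err,stop} ‖ +{retry,err,stop}  ok label sets agree
        case retry:
          +{retry,err} ‖ &{retry,err}  ok label sets agree
            case retry:
              +{data,ok,retry} ‖ &{data,ok,retry}  ok label sets agree
                case data:
                  Z ‖ Z  ok
                case ok:
                  Z ‖ Z  ok
                case retry:
                  end ‖ end  ok
            case err:
              !Unit ‖ ?Unit  ok
                Z ‖ Z  ok
        case err:
          +{err,more,done} ‖ &{err,more,done}  ok label sets agree
            case err:
              &{more,ack,done} ‖ +{more,ack,done}  ok label sets agree
                case more:
                  Z ‖ Z  ok
                case ack:
                  end ‖ end  ok
                case done:
                  end ‖ end  ok
            case more:
              +{err,ok,stop} ‖ &{err,ok,stop}  ok label sets agree
                case err:
                  Z ‖ Z  ok
                case ok:
                  Z ‖ Z  ok
                case stop:
                  Z ‖ Z  ok
            case done:
              &{stop,done} ‖ +{stop,done}  ok label sets agree
                case stop:
                  end ‖ end  ok
                case done:
                  Z ‖ Z  ok
        case stop:
          !Bool ‖ ?Bool  ok
            &{ack,err,more} ‖ +{ack,err,more}  ok label sets agree
              case ack:
                end ‖ end  ok
              case err:
                Z ‖ Z  ok
              case more:
                Z ‖ Z  ok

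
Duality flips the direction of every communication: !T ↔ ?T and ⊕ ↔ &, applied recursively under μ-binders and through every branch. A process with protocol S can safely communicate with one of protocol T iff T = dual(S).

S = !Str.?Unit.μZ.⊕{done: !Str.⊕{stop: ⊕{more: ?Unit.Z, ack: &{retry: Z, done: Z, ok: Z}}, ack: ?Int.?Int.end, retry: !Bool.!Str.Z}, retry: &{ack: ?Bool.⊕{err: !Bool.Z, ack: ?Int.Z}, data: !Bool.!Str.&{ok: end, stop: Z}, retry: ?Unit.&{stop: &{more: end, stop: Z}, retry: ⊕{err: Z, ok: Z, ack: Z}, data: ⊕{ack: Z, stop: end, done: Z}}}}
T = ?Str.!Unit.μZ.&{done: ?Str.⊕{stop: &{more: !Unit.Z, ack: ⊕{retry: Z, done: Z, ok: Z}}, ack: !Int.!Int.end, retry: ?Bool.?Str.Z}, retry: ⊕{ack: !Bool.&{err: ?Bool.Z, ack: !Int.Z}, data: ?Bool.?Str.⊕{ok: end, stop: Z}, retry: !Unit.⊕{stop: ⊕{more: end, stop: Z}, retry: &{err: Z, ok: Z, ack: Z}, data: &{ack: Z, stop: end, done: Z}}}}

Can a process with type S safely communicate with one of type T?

NO

!Str vs ?Str  match
  ?Unit vs !Unit  match
    μZ vs μZ  match (binder kept)
      ⊕{done,retry} vs &{done,retry}  match label sets agree
        • done:
          !Str vs ?Str  match
            ⊕{stop,ack,retry} vs ⊕{stop,ack,retry}  ✗ choice polarity not flipped — not dual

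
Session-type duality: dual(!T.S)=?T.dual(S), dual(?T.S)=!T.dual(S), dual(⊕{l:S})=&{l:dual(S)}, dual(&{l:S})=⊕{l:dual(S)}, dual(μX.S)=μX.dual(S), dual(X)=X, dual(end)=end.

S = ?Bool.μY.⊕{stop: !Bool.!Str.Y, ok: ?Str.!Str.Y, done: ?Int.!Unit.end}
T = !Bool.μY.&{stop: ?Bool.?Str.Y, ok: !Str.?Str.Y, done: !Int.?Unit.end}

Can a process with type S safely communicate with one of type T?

YES

?Bool ‖ !Bool  match
  μY ‖ μY  match (binder kept)
    ⊕{stop,ok,done} ‖ &{stop,ok,done}  match labels match
      • stop:
        !Bool ‖ ?Bool  match
          !Str ‖ ?Str  match
            Y ‖ Y  match
      • ok:
        ?Str ‖ !Str  match
          !Str ‖ ?Str  match
            Y ‖ Y  match
      • done:
        ?Int ‖ !Int  match
          !Unit ‖ ?Unit  match
            end ‖ end  match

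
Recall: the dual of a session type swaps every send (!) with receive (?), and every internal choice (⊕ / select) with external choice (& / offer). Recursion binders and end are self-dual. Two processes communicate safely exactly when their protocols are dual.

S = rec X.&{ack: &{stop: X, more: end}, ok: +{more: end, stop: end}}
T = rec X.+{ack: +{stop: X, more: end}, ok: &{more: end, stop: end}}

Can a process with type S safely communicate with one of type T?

rec X vs rec X  match (rec unchanged)
  &{ack,ok} vs +{ack,ok}  match labels match
    case ack:
      &{stop,more} vs +{stop,more}  match labels match
        case stop:
          X vs X  match
        case more:
          end vs end  match
    case ok:
      +{more,stop} vs &{more,stop}  match labels match
        case more:
          end vs end  match
        case stop:
          end vs end  match

YES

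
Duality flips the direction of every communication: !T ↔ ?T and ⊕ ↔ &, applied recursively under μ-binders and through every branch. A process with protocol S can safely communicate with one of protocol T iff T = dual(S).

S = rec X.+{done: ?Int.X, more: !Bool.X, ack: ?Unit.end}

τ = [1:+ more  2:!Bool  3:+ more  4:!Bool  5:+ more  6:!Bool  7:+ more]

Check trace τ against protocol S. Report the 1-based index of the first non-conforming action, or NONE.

NONE

step 1: + more  match  residual = !Bool.rec X.…
step 2: !Bool  match  residual = rec X.…
step 3: + more  match  residual = !Bool.rec X.…
step 4: !Bool  match  residual = rec X.…
step 5: + more  match  residual = !Bool.rec X.…
step 6: !Bool  match  residual = rec X.…
step 7: + more  match  residual = !Bool.rec X.…
τ conforms to S (length 7)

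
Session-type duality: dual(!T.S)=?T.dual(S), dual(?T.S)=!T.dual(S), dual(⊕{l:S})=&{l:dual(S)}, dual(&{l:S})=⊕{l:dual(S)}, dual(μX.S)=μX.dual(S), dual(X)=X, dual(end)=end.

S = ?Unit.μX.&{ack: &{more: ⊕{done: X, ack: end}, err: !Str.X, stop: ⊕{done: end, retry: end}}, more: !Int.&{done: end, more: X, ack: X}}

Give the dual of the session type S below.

?Unit ↦ !Unit
  μX ↦ μX  (binder kept)
    &{ack,more} ↦ ⊕{ack,more}  (external→internal)
      [ack]
        &{more,err,stop} ↦ ⊕{more,err,stop}  (external→internal)
          [more]
            ⊕{done,ack} ↦ &{done,ack}  (select→offer)
              [done]
                X self-dual
              [ack]
                end self-dual
          [err]
            !Str ↦ ?Str
              X self-dual
          [stop]
            ⊕{done,retry} ↦ &{done,retry}  (select→offer)
              [done]
                end self-dual
              [retry]
                end self-dual
      [more]
        !Int ↦ ?Int
          &{done,more,ack} ↦ ⊕{done,more,ack}  (external→internal)
            [done]
              end self-dual
            [more]
              X self-dual
            [ack]
              X self-dual

!Unit.μX.⊕{ack: ⊕{more: &{done: X, ack: end}, err: ?Str.X, stop: &{done: end, retry: end}}, more: ?Int.⊕{done: end, more: X, ack: X}}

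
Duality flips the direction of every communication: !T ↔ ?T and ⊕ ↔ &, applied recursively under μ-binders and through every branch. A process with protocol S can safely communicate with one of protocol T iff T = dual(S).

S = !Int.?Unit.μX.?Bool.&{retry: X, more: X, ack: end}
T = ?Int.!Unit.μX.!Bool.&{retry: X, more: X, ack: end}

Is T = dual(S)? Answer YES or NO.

!Int vs ?Int  match
  ?Unit vs !Unit  match
    μX vs μX  match (rec unchanged)
      ?Bool vs !Bool  match
        &{retry,more,ack} vs &{retry,more,ack}  ✗ choice polarity not flipped — not dual

NO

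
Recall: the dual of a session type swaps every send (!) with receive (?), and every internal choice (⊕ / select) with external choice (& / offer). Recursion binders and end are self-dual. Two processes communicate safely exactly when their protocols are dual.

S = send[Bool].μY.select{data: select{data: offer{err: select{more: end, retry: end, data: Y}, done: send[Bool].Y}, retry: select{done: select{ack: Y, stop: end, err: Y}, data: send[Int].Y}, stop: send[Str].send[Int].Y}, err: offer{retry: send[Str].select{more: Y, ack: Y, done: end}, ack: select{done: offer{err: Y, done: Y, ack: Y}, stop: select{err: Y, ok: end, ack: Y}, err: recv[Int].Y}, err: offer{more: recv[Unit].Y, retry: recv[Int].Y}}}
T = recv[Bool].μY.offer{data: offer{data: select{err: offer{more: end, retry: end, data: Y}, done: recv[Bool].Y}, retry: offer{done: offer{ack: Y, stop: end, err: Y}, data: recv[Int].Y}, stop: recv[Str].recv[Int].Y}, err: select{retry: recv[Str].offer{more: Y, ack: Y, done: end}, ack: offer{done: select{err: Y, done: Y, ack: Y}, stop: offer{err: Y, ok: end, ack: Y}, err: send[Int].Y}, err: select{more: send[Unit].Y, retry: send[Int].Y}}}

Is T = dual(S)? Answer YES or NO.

YES

send[Bool] | recv[Bool]  match
  μY | μY  match (binder kept)
    select{data,err} | offer{data,err}  match label sets agree
      • data:
        select{data,retry,stop} | offer{data,retry,stop}  match label sets agree
          • data:
            offer{err,done} | select{err,done}  match label sets agree
              • err:
                select{more,retry,data} | offer{more,retry,data}  match label sets agree
                  • more:
                    end | end  match
                  • retry:
                    end | end  match
                  • data:
                    Y | Y  match
              • done:
                send[Bool] | recv[Bool]  match
                  Y | Y  match
          • retry:
            select{done,data} | offer{done,data}  match label sets agree
              • done:
                select{ack,stop,err} | offer{ack,stop,err}  match label sets agree
                  • ack:
                    Y | Y  match
                  • stop:
                    end | end  match
                  • err:
                    Y | Y  match
              • data:
                send[Int] | recv[Int]  match
                  Y | Y  match
          • stop:
            send[Str] | recv[Str]  match
              send[Int] | recv[Int]  match
                Y | Y  match
      • err:
        offer{retry,ack,err} | select{retry,ack,err}  match label sets agree
          • retry:
            send[Str] | recv[Str]  match
              select{more,ack,done} | offer{more,ack,done}  match label sets agree
                • more:
                  Y | Y  match
                • ack:
                  Y | Y  match
                • done:
                  end | end  match
          • ack:
            select{done,stop,err} | offer{done,stop,err}  match label sets agree
              • done:
                offer{err,done,ack} | select{err,done,ack}  match label sets agree
                  • err:
                    Y | Y  match
                  • done:
                    Y | Y  match
                  • ack:
                    Y | Y  match
              • stop:
                select{err,ok,ack} | offer{err,ok,ack}  match label sets agree
                  • err:
                    Y | Y  match
                  • ok:
                    end | end  match
                  • ack:
                    Y | Y  match
              • err:
                recv[Int] | send[Int]  match
                  Y | Y  match
          • err:
            offer{more,retry} | select{more,retry}  match label sets agree
              • more:
                recv[Unit] | send[Unit]  match
                  Y | Y  match
              • retry:
                recv[Int] | send[Int]  match
                  Y | Y  match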